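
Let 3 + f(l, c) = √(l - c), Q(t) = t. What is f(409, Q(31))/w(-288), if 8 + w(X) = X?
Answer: 3/296 - 3*√42/296 ≈ -0.055548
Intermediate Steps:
w(X) = -8 + X
f(l, c) = -3 + √(l - c)
f(409, Q(31))/w(-288) = (-3 + √(409 - 1*31))/(-8 - 288) = (-3 + √(409 - 31))/(-296) = (-3 + √378)*(-1/296) = (-3 + 3*√42)*(-1/296) = 3/296 - 3*√42/296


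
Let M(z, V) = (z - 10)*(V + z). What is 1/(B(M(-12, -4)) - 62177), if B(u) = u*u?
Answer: 1/61727 ≈ 1.6200e-5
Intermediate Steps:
M(z, V) = (-10 + z)*(V + z)
B(u) = u²
1/(B(M(-12, -4)) - 62177) = 1/(((-12)² - 10*(-4) - 10*(-12) - 4*(-12))² - 62177) = 1/((144 + 40 + 120 + 48)² - 62177) = 1/(352² - 62177) = 1/(123904 - 62177) = 1/61727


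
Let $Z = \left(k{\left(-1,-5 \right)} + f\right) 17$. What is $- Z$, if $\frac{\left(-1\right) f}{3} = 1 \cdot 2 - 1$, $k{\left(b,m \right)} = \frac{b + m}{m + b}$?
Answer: $34$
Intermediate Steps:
$k{\left(b,m \right)} = 1$ ($k{\left(b,m \right)} = \frac{b + m}{b + m} = 1$)
$f = -3$ ($f = - 3 \left(1 \cdot 2 - 1\right) = - 3 \left(2 - 1\right) = \left(-3\right) 1 = -3$)
$Z = -34$ ($Z = \left(1 - 3\right) 17 = \left(-2\right) 17 = -34$)
$- Z = \left(-1\right) \left(-34\right) = 34$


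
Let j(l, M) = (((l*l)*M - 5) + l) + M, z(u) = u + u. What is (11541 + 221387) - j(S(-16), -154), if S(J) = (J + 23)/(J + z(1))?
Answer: 233126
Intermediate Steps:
z(u) = 2*u
S(J) = (23 + J)/(2 + J) (S(J) = (J + 23)/(J + 2*1) = (23 + J)/(J + 2) = (23 + J)/(2 + J))
j(l, M) = -5 + M + l + M*l² (j(l, M) = ((l²*M - 5) + l) + M = ((M*l² - 5) + l) + M = ((-5 + M*l²) + l) + M = (-5 + l + M*l²) + M = -5 + M + l + M*l²)
(11541 + 221387) - j(S(-16), -154) = (11541 + 221387) - (-5 - 154 + (23 - 16)/(2 - 16) - 154*(23 - 16)²/(2 - 16)²) = 232928 - (-5 - 154 + 7/(-14) - 154*(7/(-14))²) = 232928 - (-5 - 154 - 1/14*7 - 154*(-1/14*7)²) = 232928 - (-5 - 154 - ½ - 154*(-½)²) = 232928 - (-5 - 154 - ½ - 154*¼) = 232928 - (-5 - 154 - ½ - 77/2) = 232928 - 1*(-198) = 232928 + 198 = 233126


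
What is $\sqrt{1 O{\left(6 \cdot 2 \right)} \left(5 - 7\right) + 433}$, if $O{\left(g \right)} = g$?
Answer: $\sqrt{409} \approx 20.224$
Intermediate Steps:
$\sqrt{1 O{\left(6 \cdot 2 \right)} \left(5 - 7\right) + 433} = \sqrt{1 \cdot 6 \cdot 2 \left(5 - 7\right) + 433} = \sqrt{1 \cdot 12 \left(-2\right) + 433} = \sqrt{12 \left(-2\right) + 433} = \sqrt{-24 + 433} = \sqrt{409}$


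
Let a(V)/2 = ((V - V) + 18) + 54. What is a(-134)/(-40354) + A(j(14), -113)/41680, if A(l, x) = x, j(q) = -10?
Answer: -5280961/840977360 ≈ -0.0062796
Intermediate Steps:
a(V) = 144 (a(V) = 2*(((V - V) + 18) + 54) = 2*((0 + 18) + 54) = 2*(18 + 54) = 2*72 = 144)
a(-134)/(-40354) + A(j(14), -113)/41680 = 144/(-40354) - 113/41680 = 144*(-1/40354) - 113*1/41680 = -72/20177 - 113/41680 = -5280961/840977360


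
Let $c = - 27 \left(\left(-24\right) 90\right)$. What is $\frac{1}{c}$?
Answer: $\frac{1}{58320} \approx 1.7147 \cdot 10^{-5}$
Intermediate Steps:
$c = 58320$ ($c = \left(-27\right) \left(-2160\right) = 58320$)
$\frac{1}{c} = \frac{1}{58320}$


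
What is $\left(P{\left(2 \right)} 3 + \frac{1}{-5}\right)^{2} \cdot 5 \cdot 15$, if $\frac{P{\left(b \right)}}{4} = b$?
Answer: $42483$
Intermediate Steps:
$P{\left(b \right)} = 4 b$
$\left(P{\left(2 \right)} 3 + \frac{1}{-5}\right)^{2} \cdot 5 \cdot 15 = \left(4 \cdot 2 \cdot 3 + \frac{1}{-5}\right)^{2} \cdot 5 \cdot 15 = \left(8 \cdot 3 - \frac{1}{5}\right)^{2} \cdot 5 \cdot 15 = \left(24 - \frac{1}{5}\right)^{2} \cdot 5 \cdot 15 = \left(\frac{119}{5}\right)^{2} \cdot 5 \cdot 15 = \frac{14161}{25} \cdot 5 \cdot 15 = \frac{14161}{5} \cdot 15 = 42483$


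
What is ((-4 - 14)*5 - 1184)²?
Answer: 1623076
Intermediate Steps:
((-4 - 14)*5 - 1184)² = (-18*5 - 1184)² = (-90 - 1184)² = (-1274)² = 1623076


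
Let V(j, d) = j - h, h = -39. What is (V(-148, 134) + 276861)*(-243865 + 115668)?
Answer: -35478776144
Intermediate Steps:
V(j, d) = 39 + j (V(j, d) = j - 1*(-39) = j + 39 = 39 + j)
(V(-148, 134) + 276861)*(-243865 + 115668) = ((39 - 148) + 276861)*(-243865 + 115668) = (-109 + 276861)*(-128197) = 276752*(-128197) = -35478776144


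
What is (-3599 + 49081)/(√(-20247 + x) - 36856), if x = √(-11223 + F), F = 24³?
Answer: -24651244/19976249 - 68223*I*√561/339596233 ≈ -1.234 - 0.0047583*I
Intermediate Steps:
F = 13824
x = 51 (x = √(-11223 + 13824) = √2601 = 51)
(-3599 + 49081)/(√(-20247 + x) - 36856) = (-3599 + 49081)/(√(-20247 + 51) - 36856) = 45482/(√(-20196) - 36856) = 45482/(6*I*√561 - 36856) = 45482/(-36856 + 6*I*√561)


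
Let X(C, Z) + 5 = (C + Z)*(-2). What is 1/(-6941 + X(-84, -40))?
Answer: -1/6698 ≈ -0.00014930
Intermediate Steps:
X(C, Z) = -5 - 2*C - 2*Z (X(C, Z) = -5 + (C + Z)*(-2) = -5 + (-2*C - 2*Z) = -5 - 2*C - 2*Z)
1/(-6941 + X(-84, -40)) = 1/(-6941 + (-5 - 2*(-84) - 2*(-40))) = 1/(-6941 + (-5 + 168 + 80)) = 1/(-6941 + 243) = 1/(-6698) = -1/6698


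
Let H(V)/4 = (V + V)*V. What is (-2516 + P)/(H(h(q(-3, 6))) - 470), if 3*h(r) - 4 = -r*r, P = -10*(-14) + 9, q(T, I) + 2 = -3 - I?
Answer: -2367/11698 ≈ -0.20234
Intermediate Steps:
q(T, I) = -5 - I (q(T, I) = -2 + (-3 - I) = -5 - I)
P = 149 (P = 140 + 9 = 149)
h(r) = 4/3 - r²/3 (h(r) = 4/3 + (-r*r)/3 = 4/3 + (-r²)/3 = 4/3 - r²/3)
H(V) = 8*V² (H(V) = 4*((V + V)*V) = 4*((2*V)*V) = 4*(2*V²) = 8*V²)
(-2516 + P)/(H(h(q(-3, 6))) - 470) = (-2516 + 149)/(8*(4/3 - (-5 - 1*6)²/3)² - 470) = -2367/(8*(4/3 - (-5 - 6)²/3)² - 470) = -2367/(8*(4/3 - ⅓*(-11)²)² - 470) = -2367/(8*(4/3 - ⅓*121)² - 470) = -2367/(8*(4/3 - 121/3)² - 470) = -2367/(8*(-39)² - 470) = -2367/(8*1521 - 470) = -2367/(12168 - 470) = -2367/11698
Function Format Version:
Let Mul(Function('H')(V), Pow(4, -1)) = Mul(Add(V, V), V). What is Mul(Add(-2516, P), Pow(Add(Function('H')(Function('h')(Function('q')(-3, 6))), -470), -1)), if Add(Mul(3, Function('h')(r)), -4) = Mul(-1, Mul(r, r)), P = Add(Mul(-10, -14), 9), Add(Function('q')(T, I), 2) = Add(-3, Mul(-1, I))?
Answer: Rational(-2367, 11698) ≈ -0.20234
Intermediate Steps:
Function('q')(T, I) = Add(-5, Mul(-1, I)) (Function('q')(T, I) = Add(-2, Add(-3, Mul(-1, I))) = Add(-5, Mul(-1, I)))
P = 149 (P = Add(140, 9) = 149)
Function('h')(r) = Add(Rational(4, 3), Mul(Rational(-1, 3), Pow(r, 2))) (Function('h')(r) = Add(Rational(4, 3), Mul(Rational(1, 3), Mul(-1, Mul(r, r)))) = Add(Rational(4, 3), Mul(Rational(1, 3), Mul(-1, Pow(r, 2)))) = Add(Rational(4, 3), Mul(Rational(-1, 3), Pow(r, 2))))
Function('H')(V) = Mul(8, Pow(V, 2)) (Function('H')(V) = Mul(4, Mul(Add(V, V), V)) = Mul(4, Mul(Mul(2, V), V)) = Mul(4, Mul(2, Pow(V, 2))) = Mul(8, Pow(V, 2)))
Mul(Add(-2516, P), Pow(Add(Function('H')(Function('h')(Function('q')(-3, 6))), -470), -1)) = Mul(Add(-2516, 149), Pow(Add(Mul(8, Pow(Add(Rational(4, 3), Mul(Rational(-1, 3), Pow(Add(-5, Mul(-1, 6)), 2))), 2)), -470), -1)) = Mul(-2367, Pow(Add(Mul(8, Pow(Add(Rational(4, 3), Mul(Rational(-1, 3), Pow(Add(-5, -6), 2))), 2)), -470), -1)) = Mul(-2367, Pow(Add(Mul(8, Pow(Add(Rational(4, 3), Mul(Rational(-1, 3), Pow(-11, 2))), 2)), -470), -1)) = Mul(-2367, Pow(Add(Mul(8, Pow(Add(Rational(4, 3), Mul(Rational(-1, 3), 121)), 2)), -470), -1)) = Mul(-2367, Pow(Add(Mul(8, Pow(Add(Rational(4, 3), Rational(-121, 3)), 2)), -470), -1)) = Mul(-2367, Pow(Add(Mul(8, Pow(-39, 2)), -470), -1)) = Mul(-2367, Pow(Add(Mul(8, 1521), -470), -1)) = Mul(-2367, Pow(Add(12168, -470), -1)) = Mul(-2367, Pow(11698, -1)) = Mul(-2367, Rational(1, 11698)) = Rational(-2367, 11698)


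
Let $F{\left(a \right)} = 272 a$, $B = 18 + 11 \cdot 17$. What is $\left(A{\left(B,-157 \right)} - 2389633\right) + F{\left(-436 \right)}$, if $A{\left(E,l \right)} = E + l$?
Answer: $-2508177$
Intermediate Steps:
$B = 205$ ($B = 18 + 187 = 205$)
$\left(A{\left(B,-157 \right)} - 2389633\right) + F{\left(-436 \right)} = \left(\left(205 - 157\right) - 2389633\right) + 272 \left(-436\right) = \left(48 - 2389633\right) - 118592 = -2389585 - 118592 = -2508177$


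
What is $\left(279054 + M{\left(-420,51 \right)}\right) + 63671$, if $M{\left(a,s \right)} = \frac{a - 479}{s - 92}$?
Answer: $\frac{14052624}{41} \approx 3.4275 \cdot 10^{5}$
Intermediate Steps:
$M{\left(a,s \right)} = \frac{-479 + a}{-92 + s}$
$\left(279054 + M{\left(-420,51 \right)}\right) + 63671 = \left(279054 + \frac{-479 - 420}{-92 + 51}\right) + 63671 = \left(279054 + \frac{1}{-41} \left(-899\right)\right) + 63671 = \left(279054 - - \frac{899}{41}\right) + 63671 = \left(279054 + \frac{899}{41}\right) + 63671 = \frac{11442113}{41} + 63671 = \frac{14052624}{41}$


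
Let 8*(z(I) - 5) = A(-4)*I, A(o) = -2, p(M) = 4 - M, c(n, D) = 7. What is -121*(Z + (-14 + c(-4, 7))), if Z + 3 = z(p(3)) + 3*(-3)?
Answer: 6897/4 ≈ 1724.3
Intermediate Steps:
z(I) = 5 - I/4 (z(I) = 5 + (-2*I)/8 = 5 - I/4)
Z = -29/4 (Z = -3 + ((5 - (4 - 1*3)/4) + 3*(-3)) = -3 + ((5 - (4 - 3)/4) - 9) = -3 + ((5 - ¼*1) - 9) = -3 + ((5 - ¼) - 9) = -3 + (19/4 - 9) = -3 - 17/4 = -29/4 ≈ -7.2500)
-121*(Z + (-14 + c(-4, 7))) = -121*(-29/4 + (-14 + 7)) = -121*(-29/4 - 7) = -121*(-57/4) = 6897/4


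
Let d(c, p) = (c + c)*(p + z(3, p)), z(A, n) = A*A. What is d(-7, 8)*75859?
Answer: -18054442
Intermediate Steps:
z(A, n) = A**2
d(c, p) = 2*c*(9 + p) (d(c, p) = (c + c)*(p + 3**2) = (2*c)*(p + 9) = (2*c)*(9 + p) = 2*c*(9 + p))
d(-7, 8)*75859 = (2*(-7)*(9 + 8))*75859 = (2*(-7)*17)*75859 = -238*75859 = -18054442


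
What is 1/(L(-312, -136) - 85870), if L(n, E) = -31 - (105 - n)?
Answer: -1/86318 ≈ -1.1585e-5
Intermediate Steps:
L(n, E) = -136 + n (L(n, E) = -31 + (-105 + n) = -136 + n)
1/(L(-312, -136) - 85870) = 1/((-136 - 312) - 85870) = 1/(-448 - 85870) = 1/(-86318) = -1/86318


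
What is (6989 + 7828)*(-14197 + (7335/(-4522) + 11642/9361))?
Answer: -809521814986095/3848222 ≈ -2.1036e+8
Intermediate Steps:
(6989 + 7828)*(-14197 + (7335/(-4522) + 11642/9361)) = 14817*(-14197 + (7335*(-1/4522) + 11642*(1/9361))) = 14817*(-14197 + (-7335/4522 + 11642/9361)) = 14817*(-14197 - 16017811/42330442) = 14817*(-600981302885/42330442) = -809521814986095/3848222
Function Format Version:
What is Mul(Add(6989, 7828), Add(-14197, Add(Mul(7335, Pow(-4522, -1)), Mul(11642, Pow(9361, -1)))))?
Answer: Rational(-809521814986095, 3848222) ≈ -2.1036e+8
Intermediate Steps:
Mul(Add(6989, 7828), Add(-14197, Add(Mul(7335, Pow(-4522, -1)), Mul(11642, Pow(9361, -1))))) = Mul(14817, Add(-14197, Add(Mul(7335, Rational(-1, 4522)), Mul(11642, Rational(1, 9361))))) = Mul(14817, Add(-14197, Add(Rational(-7335, 4522), Rational(11642, 9361)))) = Mul(14817, Add(-14197, Rational(-16017811, 42330442))) = Mul(14817, Rational(-600981302885, 42330442)) = Rational(-809521814986095, 3848222)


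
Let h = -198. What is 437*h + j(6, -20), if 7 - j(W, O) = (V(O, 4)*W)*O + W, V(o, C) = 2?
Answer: -86285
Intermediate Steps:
j(W, O) = 7 - W - 2*O*W (j(W, O) = 7 - ((2*W)*O + W) = 7 - (2*O*W + W) = 7 - (W + 2*O*W) = 7 + (-W - 2*O*W) = 7 - W - 2*O*W)
437*h + j(6, -20) = 437*(-198) + (7 - 1*6 - 2*(-20)*6) = -86526 + (7 - 6 + 240) = -86526 + 241 = -86285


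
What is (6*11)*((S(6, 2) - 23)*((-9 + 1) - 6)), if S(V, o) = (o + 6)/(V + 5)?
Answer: 20580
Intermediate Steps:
S(V, o) = (6 + o)/(5 + V)
(6*11)*((S(6, 2) - 23)*((-9 + 1) - 6)) = (6*11)*(((6 + 2)/(5 + 6) - 23)*((-9 + 1) - 6)) = 66*((8/11 - 23)*(-8 - 6)) = 66*(((1/11)*8 - 23)*(-14)) = 66*((8/11 - 23)*(-14)) = 66*(-245/11*(-14)) = 66*(3430/11) = 20580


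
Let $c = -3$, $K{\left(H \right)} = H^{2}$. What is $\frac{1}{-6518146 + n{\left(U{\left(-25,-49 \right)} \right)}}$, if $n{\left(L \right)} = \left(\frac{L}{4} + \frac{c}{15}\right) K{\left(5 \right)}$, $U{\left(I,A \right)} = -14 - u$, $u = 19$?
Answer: $- \frac{4}{26073429} \approx -1.5341 \cdot 10^{-7}$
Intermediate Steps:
$U{\left(I,A \right)} = -33$ ($U{\left(I,A \right)} = -14 - 19 = -33$)
$n{\left(L \right)} = -5 + \frac{25 L}{4}$ ($n{\left(L \right)} = \left(\frac{L}{4} - \frac{3}{15}\right) 5^{2} = \left(L \frac{1}{4} - \frac{1}{5}\right) 25 = \left(\frac{L}{4} - \frac{1}{5}\right) 25 = \left(- \frac{1}{5} + \frac{L}{4}\right) 25 = -5 + \frac{25 L}{4}$)
$\frac{1}{-6518146 + n{\left(U{\left(-25,-49 \right)} \right)}} = \frac{1}{-6518146 + \left(-5 + \frac{25}{4} \left(-33\right)\right)} = \frac{1}{-6518146 - \frac{845}{4}} = \frac{1}{- \frac{26073429}{4}} = - \frac{4}{26073429}$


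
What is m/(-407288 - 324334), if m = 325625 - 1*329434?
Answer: 3809/731622 ≈ 0.0052062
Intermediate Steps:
m = -3809 (m = 325625 - 329434 = -3809)
m/(-407288 - 324334) = -3809/(-407288 - 324334) = -3809/(-731622) = -3809*(-1/731622) = 3809/731622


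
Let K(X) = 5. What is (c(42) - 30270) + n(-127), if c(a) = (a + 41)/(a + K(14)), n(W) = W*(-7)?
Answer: -1380824/47 ≈ -29379.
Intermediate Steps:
n(W) = -7*W
c(a) = (41 + a)/(5 + a) (c(a) = (a + 41)/(a + 5) = (41 + a)/(5 + a))
(c(42) - 30270) + n(-127) = ((41 + 42)/(5 + 42) - 30270) - 7*(-127) = (83/47 - 30270) + 889 = -1422607/47 + 889 = -1380824/47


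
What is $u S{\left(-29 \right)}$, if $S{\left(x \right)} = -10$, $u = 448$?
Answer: $-4480$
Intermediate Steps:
$u S{\left(-29 \right)} = 448 \left(-10\right) = -4480$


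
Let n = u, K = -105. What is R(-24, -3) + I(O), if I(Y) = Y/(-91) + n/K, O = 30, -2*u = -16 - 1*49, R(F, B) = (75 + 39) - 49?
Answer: 35141/546 ≈ 64.361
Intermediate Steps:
R(F, B) = 65 (R(F, B) = 114 - 49 = 65)
u = 65/2 (u = -(-16 - 1*49)/2 = -(-16 - 49)/2 = -1/2*(-65) = 65/2 ≈ 32.500)
n = 65/2 ≈ 32.500
I(Y) = -13/42 - Y/91 (I(Y) = Y/(-91) + (65/2)/(-105) = Y*(-1/91) + (65/2)*(-1/105) = -Y/91 - 13/42 = -13/42 - Y/91)
R(-24, -3) + I(O) = 65 + (-13/42 - 1/91*30) = 65 + (-13/42 - 30/91) = 65 - 349/546 = 35141/546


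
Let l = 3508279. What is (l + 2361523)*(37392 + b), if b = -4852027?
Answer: -28260954152270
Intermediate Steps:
(l + 2361523)*(37392 + b) = (3508279 + 2361523)*(37392 - 4852027) = 5869802*(-4814635) = -28260954152270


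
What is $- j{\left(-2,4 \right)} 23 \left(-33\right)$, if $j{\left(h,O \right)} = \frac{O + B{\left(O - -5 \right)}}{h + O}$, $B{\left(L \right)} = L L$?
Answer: $\frac{64515}{2} \approx 32258.0$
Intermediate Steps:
$B{\left(L \right)} = L^{2}$
$j{\left(h,O \right)} = \frac{O + \left(5 + O\right)^{2}}{O + h}$ ($j{\left(h,O \right)} = \frac{O + \left(O - -5\right)^{2}}{h + O} = \frac{O + \left(O + 5\right)^{2}}{O + h} = \frac{O + \left(5 + O\right)^{2}}{O + h}$)
$- j{\left(-2,4 \right)} 23 \left(-33\right) = - \frac{4 + \left(5 + 4\right)^{2}}{4 - 2} \cdot 23 \left(-33\right) = - \frac{4 + 9^{2}}{2} \cdot 23 \left(-33\right) = - \frac{4 + 81}{2} \cdot 23 \left(-33\right) = - \frac{1}{2} \cdot 85 \cdot 23 \left(-33\right) = - \frac{85}{2} \cdot 23 \left(-33\right) = - \frac{1955 \left(-33\right)}{2} = \left(-1\right) \left(- \frac{64515}{2}\right) = \frac{64515}{2}$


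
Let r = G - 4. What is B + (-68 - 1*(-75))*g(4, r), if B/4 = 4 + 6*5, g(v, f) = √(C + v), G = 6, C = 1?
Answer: 136 + 7*√5 ≈ 151.65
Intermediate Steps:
r = 2 (r = 6 - 4 = 2)
g(v, f) = √(1 + v)
B = 136 (B = 4*(4 + 6*5) = 4*(4 + 30) = 4*34 = 136)
B + (-68 - 1*(-75))*g(4, r) = 136 + (-68 - 1*(-75))*√(1 + 4) = 136 + (-68 + 75)*√5 = 136 + 7*√5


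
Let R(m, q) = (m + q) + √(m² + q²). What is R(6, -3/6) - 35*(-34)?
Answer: 2391/2 + √145/2 ≈ 1201.5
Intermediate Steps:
R(m, q) = m + q + √(m² + q²)
R(6, -3/6) - 35*(-34) = (6 - 3/6 + √(6² + (-3/6)²)) - 35*(-34) = (6 - 3*⅙ + √(36 + (-3*⅙)²)) + 1190 = (6 - ½ + √(36 + (-½)²)) + 1190 = (6 - ½ + √(36 + ¼)) + 1190 = (6 - ½ + √(145/4)) + 1190 = (6 - ½ + √145/2) + 1190 = (11/2 + √145/2) + 1190 = 2391/2 + √145/2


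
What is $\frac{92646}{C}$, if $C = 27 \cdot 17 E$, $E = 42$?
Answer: $\frac{5147}{1071} \approx 4.8058$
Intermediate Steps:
$C = 19278$ ($C = 27 \cdot 17 \cdot 42 = 459 \cdot 42 = 19278$)
$\frac{92646}{C} = \frac{92646}{19278} = 92646 \cdot \frac{1}{19278} = \frac{5147}{1071}$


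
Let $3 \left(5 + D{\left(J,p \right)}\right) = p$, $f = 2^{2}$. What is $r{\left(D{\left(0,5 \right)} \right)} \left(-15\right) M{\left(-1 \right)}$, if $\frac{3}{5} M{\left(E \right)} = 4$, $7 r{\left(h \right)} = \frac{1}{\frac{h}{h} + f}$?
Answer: $- \frac{20}{7} \approx -2.8571$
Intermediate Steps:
$f = 4$
$D{\left(J,p \right)} = -5 + \frac{p}{3}$
$r{\left(h \right)} = \frac{1}{35}$ ($r{\left(h \right)} = \frac{1}{7 \left(\frac{h}{h} + 4\right)} = \frac{1}{7 \left(1 + 4\right)} = \frac{1}{7 \cdot 5} = \frac{1}{7} \cdot \frac{1}{5} = \frac{1}{35}$)
$M{\left(E \right)} = \frac{20}{3}$ ($M{\left(E \right)} = \frac{5}{3} \cdot 4 = \frac{20}{3}$)
$r{\left(D{\left(0,5 \right)} \right)} \left(-15\right) M{\left(-1 \right)} = \frac{1}{35} \left(-15\right) \frac{20}{3} = \left(- \frac{3}{7}\right) \frac{20}{3} = - \frac{20}{7}$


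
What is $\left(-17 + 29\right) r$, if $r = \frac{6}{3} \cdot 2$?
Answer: $48$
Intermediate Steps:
$r = 4$ ($r = 6 \cdot \frac{1}{3} \cdot 2 = 2 \cdot 2 = 4$)
$\left(-17 + 29\right) r = \left(-17 + 29\right) 4 = 12 \cdot 4 = 48$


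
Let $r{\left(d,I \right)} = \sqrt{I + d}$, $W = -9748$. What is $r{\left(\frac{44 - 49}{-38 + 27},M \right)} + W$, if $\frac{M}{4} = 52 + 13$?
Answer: $-9748 + \frac{\sqrt{31515}}{11} \approx -9731.9$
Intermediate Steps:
$M = 260$ ($M = 4 \left(52 + 13\right) = 4 \cdot 65 = 260$)
$r{\left(\frac{44 - 49}{-38 + 27},M \right)} + W = \sqrt{260 + \frac{44 - 49}{-38 + 27}} - 9748 = \sqrt{260 - \frac{5}{-11}} - 9748 = \sqrt{260 - - \frac{5}{11}} - 9748 = \sqrt{260 + \frac{5}{11}} - 9748 = \sqrt{\frac{2865}{11}} - 9748 = \frac{\sqrt{31515}}{11} - 9748 = -9748 + \frac{\sqrt{31515}}{11}$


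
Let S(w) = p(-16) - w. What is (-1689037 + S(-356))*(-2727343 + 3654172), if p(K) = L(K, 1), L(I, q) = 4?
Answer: -1565114815233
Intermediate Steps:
p(K) = 4
S(w) = 4 - w
(-1689037 + S(-356))*(-2727343 + 3654172) = (-1689037 + (4 - 1*(-356)))*(-2727343 + 3654172) = (-1689037 + (4 + 356))*926829 = (-1689037 + 360)*926829 = -1688677*926829 = -1565114815233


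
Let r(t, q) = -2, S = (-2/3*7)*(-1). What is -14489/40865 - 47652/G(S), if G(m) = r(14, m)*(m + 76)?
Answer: 12055546/40865 ≈ 295.01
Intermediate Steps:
S = 14/3 (S = (-2*⅓*7)*(-1) = -⅔*7*(-1) = -14/3*(-1) = 14/3 ≈ 4.6667)
G(m) = -152 - 2*m (G(m) = -2*(m + 76) = -2*(76 + m) = -152 - 2*m)
-14489/40865 - 47652/G(S) = -14489/40865 - 47652/(-152 - 2*14/3) = -14489*1/40865 - 47652/(-152 - 28/3) = -14489/40865 - 47652/(-484/3) = -14489/40865 - 47652*(-3/484) = -14489/40865 + 3249/11 = 12055546/40865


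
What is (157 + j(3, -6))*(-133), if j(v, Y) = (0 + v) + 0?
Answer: -21280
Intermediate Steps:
j(v, Y) = v (j(v, Y) = v + 0 = v)
(157 + j(3, -6))*(-133) = (157 + 3)*(-133) = 160*(-133) = -21280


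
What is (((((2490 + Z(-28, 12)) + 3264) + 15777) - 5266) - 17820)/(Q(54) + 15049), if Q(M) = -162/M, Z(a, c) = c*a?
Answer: -1891/15046 ≈ -0.12568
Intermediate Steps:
Z(a, c) = a*c
(((((2490 + Z(-28, 12)) + 3264) + 15777) - 5266) - 17820)/(Q(54) + 15049) = (((((2490 - 28*12) + 3264) + 15777) - 5266) - 17820)/(-162/54 + 15049) = (((((2490 - 336) + 3264) + 15777) - 5266) - 17820)/(-162*1/54 + 15049) = ((((2154 + 3264) + 15777) - 5266) - 17820)/(-3 + 15049) = (((5418 + 15777) - 5266) - 17820)/15046 = ((21195 - 5266) - 17820)*(1/15046) = (15929 - 17820)*(1/15046) = -1891*1/15046 = -1891/15046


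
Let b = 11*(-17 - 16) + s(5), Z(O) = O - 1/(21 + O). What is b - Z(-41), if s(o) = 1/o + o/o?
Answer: -6417/20 ≈ -320.85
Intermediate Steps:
s(o) = 1 + 1/o (s(o) = 1/o + 1 = 1 + 1/o)
b = -1809/5 (b = 11*(-17 - 16) + (1 + 5)/5 = 11*(-33) + (⅕)*6 = -363 + 6/5 = -1809/5 ≈ -361.80)
b - Z(-41) = -1809/5 - (-1 + (-41)² + 21*(-41))/(21 - 41) = -1809/5 - (-1 + 1681 - 861)/(-20) = -1809/5 - (-1)*819/20 = -1809/5 - 1*(-819/20) = -1809/5 + 819/20 = -6417/20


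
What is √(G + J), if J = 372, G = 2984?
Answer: 2*√839 ≈ 57.931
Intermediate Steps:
√(G + J) = √(2984 + 372) = √3356 = 2*√839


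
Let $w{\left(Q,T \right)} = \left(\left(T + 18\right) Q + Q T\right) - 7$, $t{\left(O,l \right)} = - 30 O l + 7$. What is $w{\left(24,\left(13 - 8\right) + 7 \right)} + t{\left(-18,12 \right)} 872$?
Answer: $5657665$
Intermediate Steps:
$t{\left(O,l \right)} = 7 - 30 O l$ ($t{\left(O,l \right)} = - 30 O l + 7 = 7 - 30 O l$)
$w{\left(Q,T \right)} = -7 + Q T + Q \left(18 + T\right)$ ($w{\left(Q,T \right)} = \left(\left(18 + T\right) Q + Q T\right) - 7 = \left(Q \left(18 + T\right) + Q T\right) - 7 = \left(Q T + Q \left(18 + T\right)\right) - 7 = -7 + Q T + Q \left(18 + T\right)$)
$w{\left(24,\left(13 - 8\right) + 7 \right)} + t{\left(-18,12 \right)} 872 = \left(-7 + 18 \cdot 24 + 2 \cdot 24 \left(\left(13 - 8\right) + 7\right)\right) + \left(7 - \left(-540\right) 12\right) 872 = \left(-7 + 432 + 2 \cdot 24 \left(5 + 7\right)\right) + \left(7 + 6480\right) 872 = \left(-7 + 432 + 2 \cdot 24 \cdot 12\right) + 6487 \cdot 872 = \left(-7 + 432 + 576\right) + 5656664 = 1001 + 5656664 = 5657665$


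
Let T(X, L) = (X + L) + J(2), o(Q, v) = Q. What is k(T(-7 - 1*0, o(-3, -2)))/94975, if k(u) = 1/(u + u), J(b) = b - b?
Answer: -1/1899500 ≈ -5.2645e-7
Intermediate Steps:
J(b) = 0
T(X, L) = L + X (T(X, L) = (X + L) + 0 = (L + X) + 0 = L + X)
k(u) = 1/(2*u)
k(T(-7 - 1*0, o(-3, -2)))/94975 = (1/(2*(-3 + (-7 - 1*0))))/94975 = (1/(2*(-3 + (-7 + 0))))*(1/94975) = (1/(2*(-3 - 7)))*(1/94975) = ((½)/(-10))*(1/94975) = ((½)*(-⅒))*(1/94975) = -1/20*1/94975 = -1/1899500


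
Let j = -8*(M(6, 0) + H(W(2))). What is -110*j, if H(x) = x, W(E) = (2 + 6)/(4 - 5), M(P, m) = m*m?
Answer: -7040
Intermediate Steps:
M(P, m) = m²
W(E) = -8 (W(E) = 8/(-1) = 8*(-1) = -8)
j = 64 (j = -8*(0² - 8) = -8*(0 - 8) = -8*(-8) = 64)
-110*j = -110*64 = -7040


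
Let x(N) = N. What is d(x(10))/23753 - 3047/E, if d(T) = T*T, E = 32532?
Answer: -69122191/772732596 ≈ -0.089452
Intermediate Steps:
d(T) = T²
d(x(10))/23753 - 3047/E = 10²/23753 - 3047/32532 = 100*(1/23753) - 3047*1/32532 = 100/23753 - 3047/32532 = -69122191/772732596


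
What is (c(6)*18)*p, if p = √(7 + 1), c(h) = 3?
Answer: 108*√2 ≈ 152.74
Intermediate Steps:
p = 2*√2 (p = √8 = 2*√2 ≈ 2.8284)
(c(6)*18)*p = (3*18)*(2*√2) = 54*(2*√2) = 108*√2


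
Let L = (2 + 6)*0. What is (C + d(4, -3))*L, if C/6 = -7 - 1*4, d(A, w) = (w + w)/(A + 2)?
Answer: 0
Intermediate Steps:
d(A, w) = 2*w/(2 + A) (d(A, w) = (2*w)/(2 + A) = 2*w/(2 + A))
L = 0 (L = 8*0 = 0)
C = -66 (C = 6*(-7 - 1*4) = 6*(-7 - 4) = 6*(-11) = -66)
(C + d(4, -3))*L = (-66 + 2*(-3)/(2 + 4))*0 = (-66 + 2*(-3)/6)*0 = (-66 + 2*(-3)*(1/6))*0 = (-66 - 1)*0 = -67*0 = 0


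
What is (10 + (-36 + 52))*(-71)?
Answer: -1846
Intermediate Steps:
(10 + (-36 + 52))*(-71) = (10 + 16)*(-71) = 26*(-71) = -1846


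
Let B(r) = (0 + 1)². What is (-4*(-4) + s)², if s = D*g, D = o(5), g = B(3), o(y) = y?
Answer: 441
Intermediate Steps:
B(r) = 1 (B(r) = 1² = 1)
g = 1
D = 5
s = 5 (s = 5*1 = 5)
(-4*(-4) + s)² = (-4*(-4) + 5)² = (16 + 5)² = 21² = 441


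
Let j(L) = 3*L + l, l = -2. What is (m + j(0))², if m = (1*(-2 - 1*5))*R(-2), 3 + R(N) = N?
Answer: 1089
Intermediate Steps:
R(N) = -3 + N
j(L) = -2 + 3*L (j(L) = 3*L - 2 = -2 + 3*L)
m = 35 (m = (1*(-2 - 1*5))*(-3 - 2) = (1*(-2 - 5))*(-5) = (1*(-7))*(-5) = -7*(-5) = 35)
(m + j(0))² = (35 + (-2 + 3*0))² = (35 + (-2 + 0))² = (35 - 2)² = 33² = 1089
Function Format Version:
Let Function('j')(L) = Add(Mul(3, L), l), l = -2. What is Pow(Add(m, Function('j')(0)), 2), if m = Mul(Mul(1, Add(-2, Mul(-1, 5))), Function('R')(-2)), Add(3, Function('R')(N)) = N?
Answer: 1089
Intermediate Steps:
Function('R')(N) = Add(-3, N)
Function('j')(L) = Add(-2, Mul(3, L)) (Function('j')(L) = Add(Mul(3, L), -2) = Add(-2, Mul(3, L)))
m = 35 (m = Mul(Mul(1, Add(-2, Mul(-1, 5))), Add(-3, -2)) = Mul(Mul(1, Add(-2, -5)), -5) = Mul(Mul(1, -7), -5) = Mul(-7, -5) = 35)
Pow(Add(m, Function('j')(0)), 2) = Pow(Add(35, Add(-2, Mul(3, 0))), 2) = Pow(Add(35, Add(-2, 0)), 2) = Pow(Add(35, -2), 2) = Pow(33, 2) = 1089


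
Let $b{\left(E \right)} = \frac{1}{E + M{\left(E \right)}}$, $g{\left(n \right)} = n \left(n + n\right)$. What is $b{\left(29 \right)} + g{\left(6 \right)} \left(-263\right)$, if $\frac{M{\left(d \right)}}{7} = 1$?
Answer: $- \frac{681695}{36} \approx -18936.0$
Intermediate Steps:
$g{\left(n \right)} = 2 n^{2}$ ($g{\left(n \right)} = n 2 n = 2 n^{2}$)
$M{\left(d \right)} = 7$ ($M{\left(d \right)} = 7 \cdot 1 = 7$)
$b{\left(E \right)} = \frac{1}{7 + E}$ ($b{\left(E \right)} = \frac{1}{E + 7} = \frac{1}{7 + E}$)
$b{\left(29 \right)} + g{\left(6 \right)} \left(-263\right) = \frac{1}{7 + 29} + 2 \cdot 6^{2} \left(-263\right) = \frac{1}{36} + 2 \cdot 36 \left(-263\right) = \frac{1}{36} + 72 \left(-263\right) = \frac{1}{36} - 18936 = - \frac{681695}{36}$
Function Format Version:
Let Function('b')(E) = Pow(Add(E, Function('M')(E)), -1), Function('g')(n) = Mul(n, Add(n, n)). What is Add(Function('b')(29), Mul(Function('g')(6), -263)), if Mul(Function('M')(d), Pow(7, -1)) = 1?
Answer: Rational(-681695, 36) ≈ -18936.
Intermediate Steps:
Function('g')(n) = Mul(2, Pow(n, 2)) (Function('g')(n) = Mul(n, Mul(2, n)) = Mul(2, Pow(n, 2)))
Function('M')(d) = 7 (Function('M')(d) = Mul(7, 1) = 7)
Function('b')(E) = Pow(Add(7, E), -1) (Function('b')(E) = Pow(Add(E, 7), -1) = Pow(Add(7, E), -1))
Add(Function('b')(29), Mul(Function('g')(6), -263)) = Add(Pow(Add(7, 29), -1), Mul(Mul(2, Pow(6, 2)), -263)) = Add(Pow(36, -1), Mul(Mul(2, 36), -263)) = Add(Rational(1, 36), Mul(72, -263)) = Add(Rational(1, 36), -18936) = Rational(-681695, 36)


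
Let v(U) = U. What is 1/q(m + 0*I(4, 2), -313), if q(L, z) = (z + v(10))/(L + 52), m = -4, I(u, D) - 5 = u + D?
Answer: -16/101 ≈ -0.15842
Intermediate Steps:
I(u, D) = 5 + D + u (I(u, D) = 5 + (u + D) = 5 + (D + u) = 5 + D + u)
q(L, z) = (10 + z)/(52 + L) (q(L, z) = (z + 10)/(L + 52) = (10 + z)/(52 + L))
1/q(m + 0*I(4, 2), -313) = 1/((10 - 313)/(52 + (-4 + 0*(5 + 2 + 4)))) = 1/(-303/(52 + (-4 + 0*11))) = 1/(-303/(52 + (-4 + 0))) = 1/(-303/(52 - 4)) = 1/(-303/48) = 1/((1/48)*(-303)) = 1/(-101/16) = -16/101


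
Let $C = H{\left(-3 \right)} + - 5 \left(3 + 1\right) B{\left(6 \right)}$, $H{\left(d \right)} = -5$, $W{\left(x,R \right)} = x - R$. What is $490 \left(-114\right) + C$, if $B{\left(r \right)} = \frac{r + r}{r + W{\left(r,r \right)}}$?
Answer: $-55905$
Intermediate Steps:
$B{\left(r \right)} = 2$ ($B{\left(r \right)} = \frac{r + r}{r + \left(r - r\right)} = \frac{2 r}{r + 0} = \frac{2 r}{r} = 2$)
$C = -45$ ($C = -5 + - 5 \left(3 + 1\right) 2 = -5 + \left(-5\right) 4 \cdot 2 = -5 - 40 = -45$)
$490 \left(-114\right) + C = 490 \left(-114\right) - 45 = -55860 - 45 = -55905$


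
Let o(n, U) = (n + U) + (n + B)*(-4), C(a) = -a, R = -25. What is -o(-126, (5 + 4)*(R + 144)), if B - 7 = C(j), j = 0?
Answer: -1421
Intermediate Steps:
B = 7 (B = 7 - 1*0 = 7 + 0 = 7)
o(n, U) = -28 + U - 3*n (o(n, U) = (n + U) + (n + 7)*(-4) = (U + n) + (7 + n)*(-4) = (U + n) + (-28 - 4*n) = -28 + U - 3*n)
-o(-126, (5 + 4)*(R + 144)) = -(-28 + (5 + 4)*(-25 + 144) - 3*(-126)) = -(-28 + 9*119 + 378) = -(-28 + 1071 + 378) = -1*1421 = -1421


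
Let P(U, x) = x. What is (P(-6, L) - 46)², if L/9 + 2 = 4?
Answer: 784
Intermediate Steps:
L = 18 (L = -18 + 9*4 = -18 + 36 = 18)
(P(-6, L) - 46)² = (18 - 46)² = (-28)² = 784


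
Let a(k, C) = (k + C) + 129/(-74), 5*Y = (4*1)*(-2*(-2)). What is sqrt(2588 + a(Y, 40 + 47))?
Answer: sqrt(366406930)/370 ≈ 51.734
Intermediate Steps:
Y = 16/5 (Y = ((4*1)*(-2*(-2)))/5 = (4*4)/5 = (1/5)*16 = 16/5 ≈ 3.2000)
a(k, C) = -129/74 + C + k (a(k, C) = (C + k) + 129*(-1/74) = (C + k) - 129/74 = -129/74 + C + k)
sqrt(2588 + a(Y, 40 + 47)) = sqrt(2588 + (-129/74 + (40 + 47) + 16/5)) = sqrt(2588 + (-129/74 + 87 + 16/5)) = sqrt(2588 + 32729/370) = sqrt(990289/370) = sqrt(366406930)/370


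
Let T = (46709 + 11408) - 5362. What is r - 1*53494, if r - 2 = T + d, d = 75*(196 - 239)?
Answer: -3962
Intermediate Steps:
d = -3225 (d = 75*(-43) = -3225)
T = 52755 (T = 58117 - 5362 = 52755)
r = 49532 (r = 2 + (52755 - 3225) = 2 + 49530 = 49532)
r - 1*53494 = 49532 - 1*53494 = 49532 - 53494 = -3962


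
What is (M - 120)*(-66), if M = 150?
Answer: -1980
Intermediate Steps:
(M - 120)*(-66) = (150 - 120)*(-66) = 30*(-66) = -1980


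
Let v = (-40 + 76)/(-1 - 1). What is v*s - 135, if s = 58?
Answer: -1179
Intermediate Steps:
v = -18 (v = 36/(-2) = 36*(-½) = -18)
v*s - 135 = -18*58 - 135 = -1044 - 135 = -1179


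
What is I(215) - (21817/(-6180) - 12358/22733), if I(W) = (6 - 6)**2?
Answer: 572338301/140489940 ≈ 4.0739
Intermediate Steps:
I(W) = 0 (I(W) = 0**2 = 0)
I(215) - (21817/(-6180) - 12358/22733) = 0 - (21817/(-6180) - 12358/22733) = 0 - (21817*(-1/6180) - 12358*1/22733) = 0 - (-21817/6180 - 12358/22733) = 0 - 1*(-572338301/140489940) = 0 + 572338301/140489940 = 572338301/140489940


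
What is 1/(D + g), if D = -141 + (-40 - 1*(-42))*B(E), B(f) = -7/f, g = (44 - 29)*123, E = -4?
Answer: 2/3415 ≈ 0.00058565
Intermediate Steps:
g = 1845 (g = 15*123 = 1845)
D = -275/2 (D = -141 + (-40 - 1*(-42))*(-7/(-4)) = -141 + (-40 + 42)*(-7*(-1/4)) = -141 + 2*(7/4) = -141 + 7/2 = -275/2 ≈ -137.50)
1/(D + g) = 1/(-275/2 + 1845) = 1/(3415/2) = 2/3415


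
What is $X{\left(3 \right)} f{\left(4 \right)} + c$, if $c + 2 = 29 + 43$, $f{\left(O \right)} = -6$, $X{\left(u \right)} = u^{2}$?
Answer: $16$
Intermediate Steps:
$c = 70$ ($c = -2 + \left(29 + 43\right) = -2 + 72 = 70$)
$X{\left(3 \right)} f{\left(4 \right)} + c = 3^{2} \left(-6\right) + 70 = 9 \left(-6\right) + 70 = -54 + 70 = 16$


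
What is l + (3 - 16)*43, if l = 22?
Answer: -537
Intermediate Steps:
l + (3 - 16)*43 = 22 + (3 - 16)*43 = 22 - 13*43 = 22 - 559 = -537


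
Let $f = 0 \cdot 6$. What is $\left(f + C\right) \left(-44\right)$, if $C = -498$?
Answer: $21912$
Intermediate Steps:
$f = 0$
$\left(f + C\right) \left(-44\right) = \left(0 - 498\right) \left(-44\right) = \left(-498\right) \left(-44\right) = 21912$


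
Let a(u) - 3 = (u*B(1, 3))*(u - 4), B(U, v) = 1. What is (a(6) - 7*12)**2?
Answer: 4761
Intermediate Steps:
a(u) = 3 + u*(-4 + u) (a(u) = 3 + (u*1)*(u - 4) = 3 + u*(-4 + u))
(a(6) - 7*12)**2 = ((3 + 6**2 - 4*6) - 7*12)**2 = ((3 + 36 - 24) - 84)**2 = (15 - 84)**2 = (-69)**2 = 4761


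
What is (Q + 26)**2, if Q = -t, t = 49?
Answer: 529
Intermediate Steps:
Q = -49 (Q = -1*49 = -49)
(Q + 26)**2 = (-49 + 26)**2 = (-23)**2 = 529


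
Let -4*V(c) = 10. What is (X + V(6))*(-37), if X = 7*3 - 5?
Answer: -999/2 ≈ -499.50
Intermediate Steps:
V(c) = -5/2 (V(c) = -¼*10 = -5/2)
X = 16 (X = 21 - 5 = 16)
(X + V(6))*(-37) = (16 - 5/2)*(-37) = (27/2)*(-37) = -999/2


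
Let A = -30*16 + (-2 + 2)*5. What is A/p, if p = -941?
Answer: 480/941 ≈ 0.51010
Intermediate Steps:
A = -480 (A = -480 + 0*5 = -480 + 0 = -480)
A/p = -480/(-941) = -480*(-1/941) = 480/941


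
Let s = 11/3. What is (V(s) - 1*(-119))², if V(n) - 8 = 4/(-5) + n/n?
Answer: 404496/25 ≈ 16180.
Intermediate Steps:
s = 11/3 (s = 11*(⅓) = 11/3 ≈ 3.6667)
V(n) = 41/5 (V(n) = 8 + (4/(-5) + n/n) = 8 + (4*(-⅕) + 1) = 8 + (-⅘ + 1) = 8 + ⅕ = 41/5)
(V(s) - 1*(-119))² = (41/5 - 1*(-119))² = (41/5 + 119)² = (636/5)² = 404496/25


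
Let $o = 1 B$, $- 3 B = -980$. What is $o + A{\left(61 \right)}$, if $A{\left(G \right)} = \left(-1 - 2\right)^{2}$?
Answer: $\frac{1007}{3} \approx 335.67$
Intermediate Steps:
$B = \frac{980}{3}$ ($B = \left(- \frac{1}{3}\right) \left(-980\right) = \frac{980}{3} \approx 326.67$)
$A{\left(G \right)} = 9$ ($A{\left(G \right)} = \left(-3\right)^{2} = 9$)
$o = \frac{980}{3}$ ($o = 1 \cdot \frac{980}{3} = \frac{980}{3} \approx 326.67$)
$o + A{\left(61 \right)} = \frac{980}{3} + 9 = \frac{1007}{3}$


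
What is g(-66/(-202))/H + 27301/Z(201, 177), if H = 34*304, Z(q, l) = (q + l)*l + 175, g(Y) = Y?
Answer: 28502710409/70028270816 ≈ 0.40702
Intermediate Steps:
Z(q, l) = 175 + l*(l + q) (Z(q, l) = (l + q)*l + 175 = l*(l + q) + 175 = 175 + l*(l + q))
H = 10336
g(-66/(-202))/H + 27301/Z(201, 177) = -66/(-202)/10336 + 27301/(175 + 177² + 177*201) = -66*(-1/202)*(1/10336) + 27301/(175 + 31329 + 35577) = (33/101)*(1/10336) + 27301/67081 = 33/1043936 + 27301*(1/67081) = 33/1043936 + 27301/67081 = 28502710409/70028270816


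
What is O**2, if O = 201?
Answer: 40401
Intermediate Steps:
O**2 = 201**2 = 40401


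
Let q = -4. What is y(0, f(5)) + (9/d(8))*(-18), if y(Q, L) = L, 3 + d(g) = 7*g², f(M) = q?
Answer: -1942/445 ≈ -4.3640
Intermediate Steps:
f(M) = -4
d(g) = -3 + 7*g²
y(0, f(5)) + (9/d(8))*(-18) = -4 + (9/(-3 + 7*8²))*(-18) = -4 + (9/(-3 + 7*64))*(-18) = -4 + (9/(-3 + 448))*(-18) = -4 + (9/445)*(-18) = -4 - 162/445 = -1942/445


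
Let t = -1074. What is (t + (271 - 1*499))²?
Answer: 1695204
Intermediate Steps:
(t + (271 - 1*499))² = (-1074 + (271 - 1*499))² = (-1074 + (271 - 499))² = (-1074 - 228)² = (-1302)² = 1695204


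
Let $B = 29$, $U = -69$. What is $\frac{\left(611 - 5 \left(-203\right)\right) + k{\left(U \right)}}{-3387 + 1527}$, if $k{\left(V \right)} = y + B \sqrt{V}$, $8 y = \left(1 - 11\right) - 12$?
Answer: $- \frac{6493}{7440} - \frac{29 i \sqrt{69}}{1860} \approx -0.87271 - 0.12951 i$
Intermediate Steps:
$y = - \frac{11}{4}$ ($y = \frac{\left(1 - 11\right) - 12}{8} = \frac{-10 - 12}{8} = \frac{1}{8} \left(-22\right) = - \frac{11}{4} \approx -2.75$)
$k{\left(V \right)} = - \frac{11}{4} + 29 \sqrt{V}$
$\frac{\left(611 - 5 \left(-203\right)\right) + k{\left(U \right)}}{-3387 + 1527} = \frac{\left(611 - 5 \left(-203\right)\right) - \left(\frac{11}{4} - 29 \sqrt{-69}\right)}{-3387 + 1527} = \frac{\left(611 - -1015\right) - \left(\frac{11}{4} - 29 i \sqrt{69}\right)}{-1860} = \left(\left(611 + 1015\right) - \left(\frac{11}{4} - 29 i \sqrt{69}\right)\right) \left(- \frac{1}{1860}\right) = \left(1626 - \left(\frac{11}{4} - 29 i \sqrt{69}\right)\right) \left(- \frac{1}{1860}\right) = \left(\frac{6493}{4} + 29 i \sqrt{69}\right) \left(- \frac{1}{1860}\right) = - \frac{6493}{7440} - \frac{29 i \sqrt{69}}{1860}$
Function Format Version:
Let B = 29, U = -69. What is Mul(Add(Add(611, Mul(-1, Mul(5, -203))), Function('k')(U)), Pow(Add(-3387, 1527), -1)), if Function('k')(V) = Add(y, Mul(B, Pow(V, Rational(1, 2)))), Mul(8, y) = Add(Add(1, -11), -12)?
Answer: Add(Rational(-6493, 7440), Mul(Rational(-29, 1860), I, Pow(69, Rational(1, 2)))) ≈ Add(-0.87271, Mul(-0.12951, I))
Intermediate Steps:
y = Rational(-11, 4) (y = Mul(Rational(1, 8), Add(Add(1, -11), -12)) = Mul(Rational(1, 8), Add(-10, -12)) = Mul(Rational(1, 8), -22) = Rational(-11, 4) ≈ -2.7500)
Function('k')(V) = Add(Rational(-11, 4), Mul(29, Pow(V, Rational(1, 2))))
Mul(Add(Add(611, Mul(-1, Mul(5, -203))), Function('k')(U)), Pow(Add(-3387, 1527), -1)) = Mul(Add(Add(611, Mul(-1, Mul(5, -203))), Add(Rational(-11, 4), Mul(29, Pow(-69, Rational(1, 2))))), Pow(Add(-3387, 1527), -1)) = Mul(Add(Add(611, Mul(-1, -1015)), Add(Rational(-11, 4), Mul(29, Mul(I, Pow(69, Rational(1, 2)))))), Pow(-1860, -1)) = Mul(Add(Add(611, 1015), Add(Rational(-11, 4), Mul(29, I, Pow(69, Rational(1, 2))))), Rational(-1, 1860)) = Mul(Add(1626, Add(Rational(-11, 4), Mul(29, I, Pow(69, Rational(1, 2))))), Rational(-1, 1860)) = Mul(Add(Rational(6493, 4), Mul(29, I, Pow(69, Rational(1, 2)))), Rational(-1, 1860)) = Add(Rational(-6493, 7440), Mul(Rational(-29, 1860), I, Pow(69, Rational(1, 2))))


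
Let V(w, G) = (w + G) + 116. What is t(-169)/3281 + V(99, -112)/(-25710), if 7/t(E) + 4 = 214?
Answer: -56181/14059085 ≈ -0.0039961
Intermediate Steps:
t(E) = 1/30 (t(E) = 7/(-4 + 214) = 7/210 = 7*(1/210) = 1/30)
V(w, G) = 116 + G + w (V(w, G) = (G + w) + 116 = 116 + G + w)
t(-169)/3281 + V(99, -112)/(-25710) = (1/30)/3281 + (116 - 112 + 99)/(-25710) = (1/30)*(1/3281) + 103*(-1/25710) = 1/98430 - 103/25710 = -56181/14059085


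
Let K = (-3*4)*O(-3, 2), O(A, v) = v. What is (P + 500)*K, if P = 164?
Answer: -15936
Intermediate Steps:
K = -24 (K = -3*4*2 = -12*2 = -24)
(P + 500)*K = (164 + 500)*(-24) = 664*(-24) = -15936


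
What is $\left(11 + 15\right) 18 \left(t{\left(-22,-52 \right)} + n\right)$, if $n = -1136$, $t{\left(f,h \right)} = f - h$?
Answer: $-517608$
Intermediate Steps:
$\left(11 + 15\right) 18 \left(t{\left(-22,-52 \right)} + n\right) = \left(11 + 15\right) 18 \left(\left(-22 - -52\right) - 1136\right) = 26 \cdot 18 \left(\left(-22 + 52\right) - 1136\right) = 468 \left(30 - 1136\right) = 468 \left(-1106\right) = -517608$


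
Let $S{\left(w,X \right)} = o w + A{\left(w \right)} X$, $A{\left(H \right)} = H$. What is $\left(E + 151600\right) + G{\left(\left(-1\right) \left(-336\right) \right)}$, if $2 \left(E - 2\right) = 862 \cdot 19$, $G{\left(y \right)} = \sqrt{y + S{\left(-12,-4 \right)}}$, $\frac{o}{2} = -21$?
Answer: $159791 + 2 \sqrt{222} \approx 1.5982 \cdot 10^{5}$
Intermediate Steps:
$o = -42$ ($o = 2 \left(-21\right) = -42$)
$S{\left(w,X \right)} = - 42 w + X w$ ($S{\left(w,X \right)} = - 42 w + w X = - 42 w + X w$)
$G{\left(y \right)} = \sqrt{552 + y}$ ($G{\left(y \right)} = \sqrt{y - 12 \left(-42 - 4\right)} = \sqrt{y - -552} = \sqrt{y + 552} = \sqrt{552 + y}$)
$E = 8191$ ($E = 2 + \frac{862 \cdot 19}{2} = 2 + \frac{1}{2} \cdot 16378 = 2 + 8189 = 8191$)
$\left(E + 151600\right) + G{\left(\left(-1\right) \left(-336\right) \right)} = \left(8191 + 151600\right) + \sqrt{552 - -336} = 159791 + \sqrt{552 + 336} = 159791 + \sqrt{888} = 159791 + 2 \sqrt{222}$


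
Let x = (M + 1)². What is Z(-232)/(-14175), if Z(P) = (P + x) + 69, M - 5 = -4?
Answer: 53/4725 ≈ 0.011217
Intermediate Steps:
M = 1 (M = 5 - 4 = 1)
x = 4 (x = (1 + 1)² = 2² = 4)
Z(P) = 73 + P (Z(P) = (P + 4) + 69 = (4 + P) + 69 = 73 + P)
Z(-232)/(-14175) = (73 - 232)/(-14175) = -159*(-1/14175) = 53/4725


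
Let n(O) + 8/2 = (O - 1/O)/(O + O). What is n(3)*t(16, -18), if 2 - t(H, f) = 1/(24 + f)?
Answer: -176/27 ≈ -6.5185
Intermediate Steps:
t(H, f) = 2 - 1/(24 + f)
n(O) = -4 + (O - 1/O)/(2*O) (n(O) = -4 + (O - 1/O)/(O + O) = -4 + (O - 1/O)/((2*O)) = -4 + (O - 1/O)*(1/(2*O)) = -4 + (O - 1/O)/(2*O))
n(3)*t(16, -18) = (-7/2 - ½/3²)*((47 + 2*(-18))/(24 - 18)) = (-7/2 - ½*⅑)*((47 - 36)/6) = (-7/2 - 1/18)*((⅙)*11) = -32/9*11/6 = -176/27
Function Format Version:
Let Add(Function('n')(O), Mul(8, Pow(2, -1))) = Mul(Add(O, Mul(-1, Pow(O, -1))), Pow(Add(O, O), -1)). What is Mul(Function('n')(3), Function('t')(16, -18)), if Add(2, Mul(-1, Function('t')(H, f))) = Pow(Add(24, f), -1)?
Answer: Rational(-176, 27) ≈ -6.5185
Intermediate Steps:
Function('t')(H, f) = Add(2, Mul(-1, Pow(Add(24, f), -1)))
Function('n')(O) = Add(-4, Mul(Rational(1, 2), Pow(O, -1), Add(O, Mul(-1, Pow(O, -1))))) (Function('n')(O) = Add(-4, Mul(Add(O, Mul(-1, Pow(O, -1))), Pow(Add(O, O), -1))) = Add(-4, Mul(Add(O, Mul(-1, Pow(O, -1))), Pow(Mul(2, O), -1))) = Add(-4, Mul(Add(O, Mul(-1, Pow(O, -1))), Mul(Rational(1, 2), Pow(O, -1)))) = Add(-4, Mul(Rational(1, 2), Pow(O, -1), Add(O, Mul(-1, Pow(O, -1))))))
Mul(Function('n')(3), Function('t')(16, -18)) = Mul(Add(Rational(-7, 2), Mul(Rational(-1, 2), Pow(3, -2))), Mul(Pow(Add(24, -18), -1), Add(47, Mul(2, -18)))) = Mul(Add(Rational(-7, 2), Mul(Rational(-1, 2), Rational(1, 9))), Mul(Pow(6, -1), Add(47, -36))) = Mul(Add(Rational(-7, 2), Rational(-1, 18)), Mul(Rational(1, 6), 11)) = Mul(Rational(-32, 9), Rational(11, 6)) = Rational(-176, 27)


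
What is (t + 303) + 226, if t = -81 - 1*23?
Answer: 425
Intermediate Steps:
t = -104 (t = -81 - 23 = -104)
(t + 303) + 226 = (-104 + 303) + 226 = 199 + 226 = 425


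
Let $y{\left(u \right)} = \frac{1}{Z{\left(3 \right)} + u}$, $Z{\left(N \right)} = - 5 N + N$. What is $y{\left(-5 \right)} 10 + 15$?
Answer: $\frac{245}{17} \approx 14.412$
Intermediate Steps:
$Z{\left(N \right)} = - 4 N$
$y{\left(u \right)} = \frac{1}{-12 + u}$ ($y{\left(u \right)} = \frac{1}{\left(-4\right) 3 + u} = \frac{1}{-12 + u}$)
$y{\left(-5 \right)} 10 + 15 = \frac{1}{-12 - 5} \cdot 10 + 15 = \frac{1}{-17} \cdot 10 + 15 = \left(- \frac{1}{17}\right) 10 + 15 = - \frac{10}{17} + 15 = \frac{245}{17}$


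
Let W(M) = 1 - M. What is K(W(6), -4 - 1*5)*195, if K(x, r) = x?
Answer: -975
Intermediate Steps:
K(W(6), -4 - 1*5)*195 = (1 - 1*6)*195 = (1 - 6)*195 = -5*195 = -975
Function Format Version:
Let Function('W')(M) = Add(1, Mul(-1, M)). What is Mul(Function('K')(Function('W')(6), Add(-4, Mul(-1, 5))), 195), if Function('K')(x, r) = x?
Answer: -975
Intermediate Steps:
Mul(Function('K')(Function('W')(6), Add(-4, Mul(-1, 5))), 195) = Mul(Add(1, Mul(-1, 6)), 195) = Mul(Add(1, -6), 195) = Mul(-5, 195) = -975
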